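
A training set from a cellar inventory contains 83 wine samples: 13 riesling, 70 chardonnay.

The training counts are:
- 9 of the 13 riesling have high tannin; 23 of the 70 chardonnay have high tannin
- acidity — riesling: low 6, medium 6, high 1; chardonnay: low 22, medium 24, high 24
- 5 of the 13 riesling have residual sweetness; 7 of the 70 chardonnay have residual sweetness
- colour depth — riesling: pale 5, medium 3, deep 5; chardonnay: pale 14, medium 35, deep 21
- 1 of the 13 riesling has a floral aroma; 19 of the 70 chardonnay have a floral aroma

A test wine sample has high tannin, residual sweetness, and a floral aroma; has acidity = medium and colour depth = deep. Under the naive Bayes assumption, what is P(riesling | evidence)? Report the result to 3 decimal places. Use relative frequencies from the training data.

riesling: (13/83) × (9/13) × (6/13) × (5/13) × (5/13) × (1/13) ≈ 0.000569485
chardonnay: (70/83) × (23/70) × (24/70) × (7/70) × (21/70) × (19/70) ≈ 0.000773642
P(riesling | x) = 0.000569485 / 0.001343127 ≈ 0.424

0.424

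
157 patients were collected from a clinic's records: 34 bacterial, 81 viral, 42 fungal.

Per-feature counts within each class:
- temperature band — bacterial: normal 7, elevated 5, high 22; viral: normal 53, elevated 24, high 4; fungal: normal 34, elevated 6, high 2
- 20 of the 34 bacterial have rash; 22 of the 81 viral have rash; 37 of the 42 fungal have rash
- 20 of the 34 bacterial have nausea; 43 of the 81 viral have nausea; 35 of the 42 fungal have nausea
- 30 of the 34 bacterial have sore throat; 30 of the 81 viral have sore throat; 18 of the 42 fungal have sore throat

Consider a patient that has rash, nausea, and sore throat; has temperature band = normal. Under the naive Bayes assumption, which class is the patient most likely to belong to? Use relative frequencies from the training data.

fungal

bacterial: (34/157) × (7/34) × (20/34) × (20/34) × (30/34) ≈ 0.0136127
viral: (81/157) × (53/81) × (22/81) × (43/81) × (30/81) ≈ 0.0180274
fungal: (42/157) × (34/42) × (37/42) × (35/42) × (18/42) ≈ 0.0681355
Highest score → fungal.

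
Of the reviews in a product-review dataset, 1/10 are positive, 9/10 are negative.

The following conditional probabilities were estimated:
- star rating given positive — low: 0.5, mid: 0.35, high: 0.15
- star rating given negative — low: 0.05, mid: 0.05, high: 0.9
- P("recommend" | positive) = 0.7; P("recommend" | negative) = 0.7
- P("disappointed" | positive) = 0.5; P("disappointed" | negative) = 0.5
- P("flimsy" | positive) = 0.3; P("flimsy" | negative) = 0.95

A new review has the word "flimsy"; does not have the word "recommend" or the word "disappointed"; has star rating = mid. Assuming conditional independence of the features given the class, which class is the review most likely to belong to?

positive: 0.1 × 0.35 × (1−0.7) × (1−0.5) × 0.3 = 0.001575
negative: 0.9 × 0.05 × (1−0.7) × (1−0.5) × 0.95 = 0.0064125
Highest score → negative.

negative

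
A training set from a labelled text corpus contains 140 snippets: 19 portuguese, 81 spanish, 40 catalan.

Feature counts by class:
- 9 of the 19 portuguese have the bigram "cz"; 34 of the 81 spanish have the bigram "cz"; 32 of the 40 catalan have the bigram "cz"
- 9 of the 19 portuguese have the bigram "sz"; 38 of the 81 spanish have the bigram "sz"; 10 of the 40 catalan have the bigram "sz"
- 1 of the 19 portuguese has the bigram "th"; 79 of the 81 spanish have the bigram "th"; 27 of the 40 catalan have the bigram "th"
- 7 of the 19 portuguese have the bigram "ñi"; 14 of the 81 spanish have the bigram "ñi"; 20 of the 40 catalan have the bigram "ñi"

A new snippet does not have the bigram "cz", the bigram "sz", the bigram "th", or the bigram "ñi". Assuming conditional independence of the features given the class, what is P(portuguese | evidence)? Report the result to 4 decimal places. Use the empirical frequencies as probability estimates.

0.6796

portuguese: (19/140) × (10/19) × (10/19) × (18/19) × (12/19) ≈ 0.0224939
spanish: (81/140) × (47/81) × (43/81) × (2/81) × (67/81) ≈ 0.00363989
catalan: (40/140) × (8/40) × (30/40) × (13/40) × (20/40) ≈ 0.00696429
P(portuguese | x) = 0.0224939 / 0.03309808 ≈ 0.6796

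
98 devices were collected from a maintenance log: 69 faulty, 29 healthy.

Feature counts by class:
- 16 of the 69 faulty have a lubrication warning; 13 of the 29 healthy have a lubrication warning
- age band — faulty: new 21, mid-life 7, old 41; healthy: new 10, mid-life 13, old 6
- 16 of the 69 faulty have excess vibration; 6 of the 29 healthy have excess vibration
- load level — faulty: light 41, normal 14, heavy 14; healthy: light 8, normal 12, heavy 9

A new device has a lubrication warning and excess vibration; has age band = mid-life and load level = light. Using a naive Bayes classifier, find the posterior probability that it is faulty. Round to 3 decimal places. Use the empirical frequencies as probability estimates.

0.402

faulty: (69/98) × (16/69) × (7/69) × (16/69) × (41/69) ≈ 0.00228217
healthy: (29/98) × (13/29) × (13/29) × (6/29) × (8/29) ≈ 0.00339397
P(faulty | x) = 0.00228217 / 0.00567614 ≈ 0.402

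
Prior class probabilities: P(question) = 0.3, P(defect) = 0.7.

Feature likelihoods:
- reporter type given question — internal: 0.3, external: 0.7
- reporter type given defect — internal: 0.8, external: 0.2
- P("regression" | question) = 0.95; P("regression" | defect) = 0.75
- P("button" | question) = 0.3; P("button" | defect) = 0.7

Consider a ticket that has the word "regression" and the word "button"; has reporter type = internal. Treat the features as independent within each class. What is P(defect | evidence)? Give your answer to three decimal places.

0.920

question: 0.3 × 0.3 × 0.95 × 0.3 = 0.02565
defect: 0.7 × 0.8 × 0.75 × 0.7 = 0.294
P(defect | x) = 0.294 / 0.31965 ≈ 0.920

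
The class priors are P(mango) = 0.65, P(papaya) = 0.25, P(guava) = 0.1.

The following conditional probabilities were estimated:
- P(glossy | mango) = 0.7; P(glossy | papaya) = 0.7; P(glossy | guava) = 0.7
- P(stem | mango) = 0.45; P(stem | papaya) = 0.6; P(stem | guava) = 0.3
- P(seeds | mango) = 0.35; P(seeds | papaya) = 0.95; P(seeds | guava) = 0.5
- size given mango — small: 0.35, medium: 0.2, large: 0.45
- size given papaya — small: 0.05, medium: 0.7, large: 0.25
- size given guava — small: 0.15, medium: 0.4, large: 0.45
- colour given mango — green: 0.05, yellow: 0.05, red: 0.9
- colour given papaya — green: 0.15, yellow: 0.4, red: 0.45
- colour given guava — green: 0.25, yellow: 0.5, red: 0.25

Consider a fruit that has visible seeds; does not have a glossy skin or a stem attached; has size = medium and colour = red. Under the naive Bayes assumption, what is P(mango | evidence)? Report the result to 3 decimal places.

mango: 0.65 × (1−0.7) × (1−0.45) × 0.35 × 0.2 × 0.9 = 0.00675675
papaya: 0.25 × (1−0.7) × (1−0.6) × 0.95 × 0.7 × 0.45 = 0.0089775
guava: 0.1 × (1−0.7) × (1−0.3) × 0.5 × 0.4 × 0.25 = 0.00105
P(mango | x) = 0.00675675 / 0.01678425 ≈ 0.403

0.403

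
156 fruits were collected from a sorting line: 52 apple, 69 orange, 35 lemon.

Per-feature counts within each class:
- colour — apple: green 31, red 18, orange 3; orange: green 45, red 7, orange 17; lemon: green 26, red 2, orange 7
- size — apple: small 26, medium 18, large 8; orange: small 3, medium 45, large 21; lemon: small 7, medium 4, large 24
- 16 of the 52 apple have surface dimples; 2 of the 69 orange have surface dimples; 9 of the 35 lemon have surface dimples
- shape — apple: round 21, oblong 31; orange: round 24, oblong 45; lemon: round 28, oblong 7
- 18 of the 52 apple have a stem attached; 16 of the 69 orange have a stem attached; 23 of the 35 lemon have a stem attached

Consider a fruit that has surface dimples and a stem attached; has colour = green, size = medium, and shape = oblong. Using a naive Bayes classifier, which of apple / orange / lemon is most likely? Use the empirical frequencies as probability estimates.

apple

apple: (52/156) × (31/52) × (18/52) × (16/52) × (31/52) × (18/52) ≈ 0.00436768
orange: (69/156) × (45/69) × (45/69) × (2/69) × (45/69) × (16/69) ≈ 0.000824644
lemon: (35/156) × (26/35) × (4/35) × (9/35) × (7/35) × (23/35) ≈ 0.000643732
Highest score → apple.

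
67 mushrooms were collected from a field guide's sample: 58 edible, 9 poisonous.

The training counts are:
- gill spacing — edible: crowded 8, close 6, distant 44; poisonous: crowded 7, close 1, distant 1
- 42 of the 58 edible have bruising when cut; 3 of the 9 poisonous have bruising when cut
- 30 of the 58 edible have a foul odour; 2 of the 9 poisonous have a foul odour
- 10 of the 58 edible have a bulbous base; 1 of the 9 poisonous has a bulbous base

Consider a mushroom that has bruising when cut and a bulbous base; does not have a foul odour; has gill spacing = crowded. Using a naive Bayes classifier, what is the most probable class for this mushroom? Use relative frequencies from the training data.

edible

edible: (58/67) × (8/58) × (42/58) × (28/58) × (10/58) ≈ 0.00719678
poisonous: (9/67) × (7/9) × (3/9) × (7/9) × (1/9) ≈ 0.00300964
Highest score → edible.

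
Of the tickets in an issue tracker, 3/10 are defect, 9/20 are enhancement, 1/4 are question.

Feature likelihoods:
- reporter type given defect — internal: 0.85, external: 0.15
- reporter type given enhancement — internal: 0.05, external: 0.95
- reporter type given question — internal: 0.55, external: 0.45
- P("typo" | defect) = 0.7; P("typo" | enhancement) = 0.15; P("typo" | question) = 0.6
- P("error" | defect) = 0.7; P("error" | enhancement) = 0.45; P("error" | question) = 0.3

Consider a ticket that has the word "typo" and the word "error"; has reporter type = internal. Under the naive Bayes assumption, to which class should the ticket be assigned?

defect

defect: 0.3 × 0.85 × 0.7 × 0.7 = 0.12495
enhancement: 0.45 × 0.05 × 0.15 × 0.45 = 0.00151875
question: 0.25 × 0.55 × 0.6 × 0.3 = 0.02475
Highest score → defect.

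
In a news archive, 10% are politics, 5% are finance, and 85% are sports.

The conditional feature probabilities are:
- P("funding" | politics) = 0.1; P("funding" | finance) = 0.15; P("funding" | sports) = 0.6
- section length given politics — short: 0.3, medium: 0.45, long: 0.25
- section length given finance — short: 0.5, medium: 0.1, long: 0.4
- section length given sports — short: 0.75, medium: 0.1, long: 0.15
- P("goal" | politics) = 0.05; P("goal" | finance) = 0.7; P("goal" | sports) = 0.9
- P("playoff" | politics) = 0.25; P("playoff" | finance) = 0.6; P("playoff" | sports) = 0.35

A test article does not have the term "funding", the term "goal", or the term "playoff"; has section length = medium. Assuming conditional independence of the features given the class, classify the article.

politics

politics: 0.1 × (1−0.1) × 0.45 × (1−0.05) × (1−0.25) = 0.02885625
finance: 0.05 × (1−0.15) × 0.1 × (1−0.7) × (1−0.6) = 0.00051
sports: 0.85 × (1−0.6) × 0.1 × (1−0.9) × (1−0.35) = 0.00221
Highest score → politics.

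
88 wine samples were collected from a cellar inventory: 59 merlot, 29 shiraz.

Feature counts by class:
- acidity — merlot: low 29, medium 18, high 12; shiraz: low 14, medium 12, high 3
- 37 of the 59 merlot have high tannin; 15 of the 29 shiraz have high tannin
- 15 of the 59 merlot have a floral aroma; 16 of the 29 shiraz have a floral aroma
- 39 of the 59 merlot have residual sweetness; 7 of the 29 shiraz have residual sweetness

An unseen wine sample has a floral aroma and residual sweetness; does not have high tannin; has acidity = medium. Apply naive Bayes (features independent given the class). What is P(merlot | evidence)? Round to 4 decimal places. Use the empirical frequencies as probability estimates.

merlot: (59/88) × (18/59) × (22/59) × (15/59) × (39/59) ≈ 0.0128178
shiraz: (29/88) × (12/29) × (14/29) × (16/29) × (7/29) ≈ 0.00876699
P(merlot | x) = 0.0128178 / 0.02158479 ≈ 0.5938

0.5938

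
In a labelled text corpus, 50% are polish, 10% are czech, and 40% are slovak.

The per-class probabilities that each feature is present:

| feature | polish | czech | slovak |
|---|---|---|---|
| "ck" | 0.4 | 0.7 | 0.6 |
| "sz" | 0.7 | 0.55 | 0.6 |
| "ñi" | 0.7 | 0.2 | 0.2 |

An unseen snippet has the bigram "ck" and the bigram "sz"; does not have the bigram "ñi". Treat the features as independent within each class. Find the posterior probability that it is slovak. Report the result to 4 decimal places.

0.6128

polish: 0.5 × 0.4 × 0.7 × (1−0.7) = 0.042
czech: 0.1 × 0.7 × 0.55 × (1−0.2) = 0.0308
slovak: 0.4 × 0.6 × 0.6 × (1−0.2) = 0.1152
P(slovak | x) = 0.1152 / 0.188 ≈ 0.6128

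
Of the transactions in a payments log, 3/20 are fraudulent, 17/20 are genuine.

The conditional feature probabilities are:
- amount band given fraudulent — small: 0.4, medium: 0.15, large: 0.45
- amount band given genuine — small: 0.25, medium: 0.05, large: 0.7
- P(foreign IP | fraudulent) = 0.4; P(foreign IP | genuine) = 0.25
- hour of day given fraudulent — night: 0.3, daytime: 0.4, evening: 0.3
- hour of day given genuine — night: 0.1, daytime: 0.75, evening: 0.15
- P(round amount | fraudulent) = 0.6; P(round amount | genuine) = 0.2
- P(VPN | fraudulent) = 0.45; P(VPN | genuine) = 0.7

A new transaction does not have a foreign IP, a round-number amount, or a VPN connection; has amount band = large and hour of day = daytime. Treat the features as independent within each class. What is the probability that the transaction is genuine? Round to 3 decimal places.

0.958

fraudulent: 0.15 × 0.45 × (1−0.4) × 0.4 × (1−0.6) × (1−0.45) = 0.003564
genuine: 0.85 × 0.7 × (1−0.25) × 0.75 × (1−0.2) × (1−0.7) = 0.080325
P(genuine | x) = 0.080325 / 0.083889 ≈ 0.958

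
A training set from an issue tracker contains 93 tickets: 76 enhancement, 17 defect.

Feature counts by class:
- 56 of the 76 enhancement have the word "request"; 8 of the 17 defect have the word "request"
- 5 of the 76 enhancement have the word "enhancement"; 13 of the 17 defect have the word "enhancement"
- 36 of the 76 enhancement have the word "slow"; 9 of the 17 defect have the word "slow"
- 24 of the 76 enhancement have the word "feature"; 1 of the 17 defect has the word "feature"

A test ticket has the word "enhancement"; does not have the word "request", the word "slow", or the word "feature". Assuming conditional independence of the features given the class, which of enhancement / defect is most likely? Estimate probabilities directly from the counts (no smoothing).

defect

enhancement: (76/93) × (20/76) × (5/76) × (40/76) × (52/76) ≈ 0.00509495
defect: (17/93) × (9/17) × (13/17) × (8/17) × (16/17) ≈ 0.0327768
Highest score → defect.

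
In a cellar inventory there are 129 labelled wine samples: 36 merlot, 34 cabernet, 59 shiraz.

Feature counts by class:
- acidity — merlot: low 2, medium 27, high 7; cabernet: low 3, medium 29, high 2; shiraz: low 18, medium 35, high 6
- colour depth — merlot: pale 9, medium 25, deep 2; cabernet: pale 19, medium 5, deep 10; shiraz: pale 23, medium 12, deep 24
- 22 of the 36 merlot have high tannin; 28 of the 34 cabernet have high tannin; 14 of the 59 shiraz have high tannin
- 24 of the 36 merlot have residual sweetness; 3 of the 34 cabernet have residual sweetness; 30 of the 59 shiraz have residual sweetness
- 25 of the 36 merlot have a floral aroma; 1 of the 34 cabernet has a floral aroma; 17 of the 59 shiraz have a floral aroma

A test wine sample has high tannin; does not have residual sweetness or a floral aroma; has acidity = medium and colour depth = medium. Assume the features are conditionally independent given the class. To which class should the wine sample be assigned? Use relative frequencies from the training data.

cabernet

merlot: (36/129) × (27/36) × (25/36) × (22/36) × (12/36) × (11/36) ≈ 0.00904692
cabernet: (34/129) × (29/34) × (5/34) × (28/34) × (31/34) × (33/34) ≈ 0.0240933
shiraz: (59/129) × (35/59) × (12/59) × (14/59) × (29/59) × (42/59) ≈ 0.0045817
Highest score → cabernet.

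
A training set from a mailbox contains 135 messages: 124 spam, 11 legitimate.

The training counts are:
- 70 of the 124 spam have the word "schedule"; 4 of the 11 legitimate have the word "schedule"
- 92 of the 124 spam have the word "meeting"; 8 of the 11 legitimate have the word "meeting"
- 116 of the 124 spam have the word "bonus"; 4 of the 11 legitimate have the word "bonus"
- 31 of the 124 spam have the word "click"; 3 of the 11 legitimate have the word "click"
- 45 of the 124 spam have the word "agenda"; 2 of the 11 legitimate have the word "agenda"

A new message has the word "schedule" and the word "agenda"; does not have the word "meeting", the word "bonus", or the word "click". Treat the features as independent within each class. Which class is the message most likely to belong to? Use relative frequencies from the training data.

spam

spam: (124/135) × (70/124) × (32/124) × (8/124) × (93/124) × (45/124) ≈ 0.0023497
legitimate: (11/135) × (4/11) × (3/11) × (7/11) × (8/11) × (2/11) ≈ 0.000679978
Highest score → spam.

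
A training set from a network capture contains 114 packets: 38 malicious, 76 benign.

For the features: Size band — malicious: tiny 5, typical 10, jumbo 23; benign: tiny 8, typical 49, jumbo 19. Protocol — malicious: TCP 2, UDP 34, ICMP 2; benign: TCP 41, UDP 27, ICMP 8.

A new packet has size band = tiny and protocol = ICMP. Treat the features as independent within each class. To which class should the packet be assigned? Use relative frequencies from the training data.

benign

malicious: (38/114) × (5/38) × (2/38) ≈ 0.0023084
benign: (76/114) × (8/76) × (8/76) ≈ 0.00738689
Highest score → benign.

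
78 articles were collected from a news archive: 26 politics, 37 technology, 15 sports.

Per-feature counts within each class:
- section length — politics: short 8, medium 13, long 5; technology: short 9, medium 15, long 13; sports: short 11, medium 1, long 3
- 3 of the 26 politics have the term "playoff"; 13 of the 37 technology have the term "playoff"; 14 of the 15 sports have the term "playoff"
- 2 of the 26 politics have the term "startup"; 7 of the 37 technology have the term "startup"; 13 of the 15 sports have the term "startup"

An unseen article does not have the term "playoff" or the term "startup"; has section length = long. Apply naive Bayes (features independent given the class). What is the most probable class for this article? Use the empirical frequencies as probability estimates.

technology

politics: (26/78) × (5/26) × (23/26) × (24/26) ≈ 0.0523441
technology: (37/78) × (13/37) × (24/37) × (30/37) ≈ 0.0876552
sports: (15/78) × (3/15) × (1/15) × (2/15) ≈ 0.00034188
Highest score → technology.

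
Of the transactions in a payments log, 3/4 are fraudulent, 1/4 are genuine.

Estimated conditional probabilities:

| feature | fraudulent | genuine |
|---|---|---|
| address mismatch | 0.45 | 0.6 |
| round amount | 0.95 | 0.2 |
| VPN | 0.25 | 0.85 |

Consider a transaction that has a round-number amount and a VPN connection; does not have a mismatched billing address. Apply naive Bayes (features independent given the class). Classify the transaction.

fraudulent: 0.75 × (1−0.45) × 0.95 × 0.25 = 0.09796875
genuine: 0.25 × (1−0.6) × 0.2 × 0.85 = 0.017
Highest score → fraudulent.

fraudulent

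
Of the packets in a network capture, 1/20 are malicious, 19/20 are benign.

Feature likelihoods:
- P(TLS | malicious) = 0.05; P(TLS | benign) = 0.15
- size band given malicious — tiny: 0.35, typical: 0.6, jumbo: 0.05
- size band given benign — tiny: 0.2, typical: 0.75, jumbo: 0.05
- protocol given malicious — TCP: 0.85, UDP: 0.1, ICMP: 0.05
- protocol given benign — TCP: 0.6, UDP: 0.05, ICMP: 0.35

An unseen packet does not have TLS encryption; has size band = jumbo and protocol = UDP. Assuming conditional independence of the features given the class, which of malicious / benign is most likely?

malicious: 0.05 × (1−0.05) × 0.05 × 0.1 = 0.0002375
benign: 0.95 × (1−0.15) × 0.05 × 0.05 = 0.00201875
Highest score → benign.

benign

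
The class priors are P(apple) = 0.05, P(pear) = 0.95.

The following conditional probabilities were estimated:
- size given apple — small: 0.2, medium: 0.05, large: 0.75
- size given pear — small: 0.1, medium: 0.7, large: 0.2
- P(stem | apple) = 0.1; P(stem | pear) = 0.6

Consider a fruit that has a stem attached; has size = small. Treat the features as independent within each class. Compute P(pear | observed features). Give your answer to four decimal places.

apple: 0.05 × 0.2 × 0.1 = 0.001
pear: 0.95 × 0.1 × 0.6 = 0.057
P(pear | x) = 0.057 / 0.058 ≈ 0.9828

0.9828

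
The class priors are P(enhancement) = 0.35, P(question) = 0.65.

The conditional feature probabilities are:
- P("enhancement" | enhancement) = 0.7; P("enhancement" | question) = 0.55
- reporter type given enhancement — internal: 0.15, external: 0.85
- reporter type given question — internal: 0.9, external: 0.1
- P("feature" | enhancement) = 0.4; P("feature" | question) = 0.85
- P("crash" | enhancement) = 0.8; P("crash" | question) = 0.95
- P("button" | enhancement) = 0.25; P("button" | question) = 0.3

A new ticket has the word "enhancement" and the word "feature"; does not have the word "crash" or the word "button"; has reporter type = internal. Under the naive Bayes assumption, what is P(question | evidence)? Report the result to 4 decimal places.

enhancement: 0.35 × 0.7 × 0.15 × 0.4 × (1−0.8) × (1−0.25) = 0.002205
question: 0.65 × 0.55 × 0.9 × 0.85 × (1−0.95) × (1−0.3) = 0.0095720625
P(question | x) = 0.0095720625 / 0.0117770625 ≈ 0.8128

0.8128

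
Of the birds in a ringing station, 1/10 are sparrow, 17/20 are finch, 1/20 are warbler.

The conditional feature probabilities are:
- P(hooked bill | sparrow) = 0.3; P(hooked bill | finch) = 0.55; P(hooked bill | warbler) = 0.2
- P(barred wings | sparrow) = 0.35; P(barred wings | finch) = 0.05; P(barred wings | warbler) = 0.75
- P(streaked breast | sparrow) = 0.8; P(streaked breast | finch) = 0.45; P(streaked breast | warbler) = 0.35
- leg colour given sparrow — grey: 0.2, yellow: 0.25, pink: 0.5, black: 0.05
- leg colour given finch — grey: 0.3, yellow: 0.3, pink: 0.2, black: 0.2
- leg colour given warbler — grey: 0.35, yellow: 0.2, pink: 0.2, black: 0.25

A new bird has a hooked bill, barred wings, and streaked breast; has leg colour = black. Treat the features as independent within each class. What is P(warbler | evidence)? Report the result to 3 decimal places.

0.206

sparrow: 0.1 × 0.3 × 0.35 × 0.8 × 0.05 = 0.00042
finch: 0.85 × 0.55 × 0.05 × 0.45 × 0.2 = 0.00210375
warbler: 0.05 × 0.2 × 0.75 × 0.35 × 0.25 = 0.00065625
P(warbler | x) = 0.00065625 / 0.00318 ≈ 0.206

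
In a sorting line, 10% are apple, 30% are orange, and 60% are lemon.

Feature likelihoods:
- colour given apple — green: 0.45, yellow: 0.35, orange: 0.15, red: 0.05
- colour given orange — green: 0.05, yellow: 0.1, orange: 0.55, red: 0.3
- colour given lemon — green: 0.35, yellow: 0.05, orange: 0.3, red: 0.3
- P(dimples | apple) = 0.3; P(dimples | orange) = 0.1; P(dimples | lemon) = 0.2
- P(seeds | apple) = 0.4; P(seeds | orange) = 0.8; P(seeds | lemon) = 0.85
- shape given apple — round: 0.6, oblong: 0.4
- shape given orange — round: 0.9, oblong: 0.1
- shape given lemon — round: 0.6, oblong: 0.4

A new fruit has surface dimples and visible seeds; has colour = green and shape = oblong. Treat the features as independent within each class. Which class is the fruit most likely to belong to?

lemon

apple: 0.1 × 0.45 × 0.3 × 0.4 × 0.4 = 0.00216
orange: 0.3 × 0.05 × 0.1 × 0.8 × 0.1 = 0.00012
lemon: 0.6 × 0.35 × 0.2 × 0.85 × 0.4 = 0.01428
Highest score → lemon.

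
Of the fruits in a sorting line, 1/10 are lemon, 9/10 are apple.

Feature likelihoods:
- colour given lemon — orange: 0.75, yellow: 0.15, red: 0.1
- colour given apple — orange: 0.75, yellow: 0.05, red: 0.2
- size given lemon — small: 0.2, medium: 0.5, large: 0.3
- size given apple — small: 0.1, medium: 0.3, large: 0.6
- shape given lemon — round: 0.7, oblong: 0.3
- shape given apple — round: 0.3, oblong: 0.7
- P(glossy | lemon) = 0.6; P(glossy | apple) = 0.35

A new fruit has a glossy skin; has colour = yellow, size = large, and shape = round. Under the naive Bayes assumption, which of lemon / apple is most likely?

apple

lemon: 0.1 × 0.15 × 0.3 × 0.7 × 0.6 = 0.00189
apple: 0.9 × 0.05 × 0.6 × 0.3 × 0.35 = 0.002835
Highest score → apple.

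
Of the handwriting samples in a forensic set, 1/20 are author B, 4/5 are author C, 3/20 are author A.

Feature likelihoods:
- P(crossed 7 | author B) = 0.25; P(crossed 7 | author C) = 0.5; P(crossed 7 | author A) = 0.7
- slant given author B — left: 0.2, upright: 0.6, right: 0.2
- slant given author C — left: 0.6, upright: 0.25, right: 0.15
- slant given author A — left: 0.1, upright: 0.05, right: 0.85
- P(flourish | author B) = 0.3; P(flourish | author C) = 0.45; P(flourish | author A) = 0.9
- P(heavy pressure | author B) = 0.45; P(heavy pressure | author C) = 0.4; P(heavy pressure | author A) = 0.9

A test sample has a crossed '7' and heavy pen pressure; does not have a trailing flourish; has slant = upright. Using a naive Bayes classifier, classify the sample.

author B: 0.05 × 0.25 × 0.6 × (1−0.3) × 0.45 = 0.0023625
author C: 0.8 × 0.5 × 0.25 × (1−0.45) × 0.4 = 0.022
author A: 0.15 × 0.7 × 0.05 × (1−0.9) × 0.9 = 0.0004725
Highest score → author C.

author C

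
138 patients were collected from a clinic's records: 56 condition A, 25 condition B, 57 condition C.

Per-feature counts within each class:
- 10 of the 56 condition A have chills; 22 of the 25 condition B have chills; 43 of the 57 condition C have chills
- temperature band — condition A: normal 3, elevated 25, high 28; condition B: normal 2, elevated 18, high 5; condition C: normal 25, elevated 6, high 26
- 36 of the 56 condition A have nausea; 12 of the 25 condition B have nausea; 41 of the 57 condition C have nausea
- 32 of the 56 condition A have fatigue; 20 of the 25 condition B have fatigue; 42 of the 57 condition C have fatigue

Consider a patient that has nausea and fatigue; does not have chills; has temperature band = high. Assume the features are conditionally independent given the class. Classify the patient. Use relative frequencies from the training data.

condition A: (56/138) × (46/56) × (28/56) × (36/56) × (32/56) ≈ 0.0612245
condition B: (25/138) × (3/25) × (5/25) × (12/25) × (20/25) ≈ 0.00166957
condition C: (57/138) × (14/57) × (26/57) × (41/57) × (42/57) ≈ 0.0245262
Highest score → condition A.

condition A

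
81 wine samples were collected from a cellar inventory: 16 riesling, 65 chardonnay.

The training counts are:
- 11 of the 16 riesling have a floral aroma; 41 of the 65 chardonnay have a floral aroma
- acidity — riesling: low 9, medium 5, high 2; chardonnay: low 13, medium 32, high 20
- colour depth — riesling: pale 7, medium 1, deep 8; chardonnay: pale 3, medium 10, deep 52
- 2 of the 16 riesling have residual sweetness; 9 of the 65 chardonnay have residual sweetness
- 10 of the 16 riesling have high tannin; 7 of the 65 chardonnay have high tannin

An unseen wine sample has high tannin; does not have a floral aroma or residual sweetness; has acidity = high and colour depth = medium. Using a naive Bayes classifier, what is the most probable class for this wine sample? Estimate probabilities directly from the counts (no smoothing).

chardonnay

riesling: (16/81) × (5/16) × (2/16) × (1/16) × (14/16) × (10/16) ≈ 0.000263732
chardonnay: (65/81) × (24/65) × (20/65) × (10/65) × (56/65) × (7/65) ≈ 0.00130133
Highest score → chardonnay.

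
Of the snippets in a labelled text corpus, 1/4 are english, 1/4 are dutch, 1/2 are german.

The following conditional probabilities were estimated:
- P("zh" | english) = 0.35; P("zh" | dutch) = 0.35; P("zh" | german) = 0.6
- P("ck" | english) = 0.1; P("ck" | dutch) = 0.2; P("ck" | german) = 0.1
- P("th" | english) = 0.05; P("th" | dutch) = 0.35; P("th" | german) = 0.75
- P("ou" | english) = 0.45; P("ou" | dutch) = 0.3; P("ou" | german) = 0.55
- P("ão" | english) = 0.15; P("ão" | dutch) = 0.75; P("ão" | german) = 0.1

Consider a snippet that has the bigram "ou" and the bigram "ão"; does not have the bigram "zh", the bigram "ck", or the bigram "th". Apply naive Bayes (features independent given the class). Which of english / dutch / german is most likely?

dutch

english: 0.25 × (1−0.35) × (1−0.1) × (1−0.05) × 0.45 × 0.15 = 0.00937828125
dutch: 0.25 × (1−0.35) × (1−0.2) × (1−0.35) × 0.3 × 0.75 = 0.0190125
german: 0.5 × (1−0.6) × (1−0.1) × (1−0.75) × 0.55 × 0.1 = 0.002475
Highest score → dutch.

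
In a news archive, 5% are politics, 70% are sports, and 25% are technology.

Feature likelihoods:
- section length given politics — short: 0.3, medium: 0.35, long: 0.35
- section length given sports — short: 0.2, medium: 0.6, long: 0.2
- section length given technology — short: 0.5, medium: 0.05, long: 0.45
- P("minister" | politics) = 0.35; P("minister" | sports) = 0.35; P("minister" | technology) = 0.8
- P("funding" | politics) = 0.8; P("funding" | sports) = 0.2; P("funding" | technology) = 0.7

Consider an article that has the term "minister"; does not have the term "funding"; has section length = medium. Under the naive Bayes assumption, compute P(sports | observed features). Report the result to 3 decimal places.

0.965

politics: 0.05 × 0.35 × 0.35 × (1−0.8) = 0.001225
sports: 0.7 × 0.6 × 0.35 × (1−0.2) = 0.1176
technology: 0.25 × 0.05 × 0.8 × (1−0.7) = 0.003
P(sports | x) = 0.1176 / 0.121825 ≈ 0.965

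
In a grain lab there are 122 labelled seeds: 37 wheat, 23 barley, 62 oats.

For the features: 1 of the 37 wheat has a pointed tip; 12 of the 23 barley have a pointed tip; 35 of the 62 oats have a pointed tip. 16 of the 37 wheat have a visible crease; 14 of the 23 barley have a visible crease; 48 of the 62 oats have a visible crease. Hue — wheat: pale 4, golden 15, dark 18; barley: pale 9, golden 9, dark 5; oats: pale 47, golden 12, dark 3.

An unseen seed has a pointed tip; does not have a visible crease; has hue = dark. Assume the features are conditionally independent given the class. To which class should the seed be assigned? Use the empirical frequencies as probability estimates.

wheat: (37/122) × (1/37) × (21/37) × (18/37) ≈ 0.00226323
barley: (23/122) × (12/23) × (9/23) × (5/23) ≈ 0.00836716
oats: (62/122) × (35/62) × (14/62) × (3/62) ≈ 0.00313454
Highest score → barley.

barley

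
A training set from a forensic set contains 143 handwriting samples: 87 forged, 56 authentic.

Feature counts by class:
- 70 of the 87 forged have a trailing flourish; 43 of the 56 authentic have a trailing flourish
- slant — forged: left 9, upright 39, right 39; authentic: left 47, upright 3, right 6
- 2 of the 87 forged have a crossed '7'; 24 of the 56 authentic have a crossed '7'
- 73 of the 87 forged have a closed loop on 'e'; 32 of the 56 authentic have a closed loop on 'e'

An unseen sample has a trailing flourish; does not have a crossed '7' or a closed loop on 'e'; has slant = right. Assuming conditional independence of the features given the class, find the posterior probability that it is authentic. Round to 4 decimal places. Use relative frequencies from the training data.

0.1861

forged: (87/143) × (70/87) × (39/87) × (85/87) × (14/87) ≈ 0.0344997
authentic: (56/143) × (43/56) × (6/56) × (32/56) × (24/56) ≈ 0.00789007
P(authentic | x) = 0.00789007 / 0.04238977 ≈ 0.1861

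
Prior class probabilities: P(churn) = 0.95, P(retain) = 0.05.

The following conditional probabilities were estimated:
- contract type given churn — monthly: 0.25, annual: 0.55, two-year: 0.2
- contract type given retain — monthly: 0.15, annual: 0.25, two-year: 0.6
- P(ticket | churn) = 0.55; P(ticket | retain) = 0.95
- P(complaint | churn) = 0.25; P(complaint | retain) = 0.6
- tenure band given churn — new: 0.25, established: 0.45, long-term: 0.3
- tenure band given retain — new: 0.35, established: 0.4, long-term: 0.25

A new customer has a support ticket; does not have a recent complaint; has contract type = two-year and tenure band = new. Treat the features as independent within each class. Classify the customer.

churn

churn: 0.95 × 0.2 × 0.55 × (1−0.25) × 0.25 = 0.01959375
retain: 0.05 × 0.6 × 0.95 × (1−0.6) × 0.35 = 0.00399
Highest score → churn.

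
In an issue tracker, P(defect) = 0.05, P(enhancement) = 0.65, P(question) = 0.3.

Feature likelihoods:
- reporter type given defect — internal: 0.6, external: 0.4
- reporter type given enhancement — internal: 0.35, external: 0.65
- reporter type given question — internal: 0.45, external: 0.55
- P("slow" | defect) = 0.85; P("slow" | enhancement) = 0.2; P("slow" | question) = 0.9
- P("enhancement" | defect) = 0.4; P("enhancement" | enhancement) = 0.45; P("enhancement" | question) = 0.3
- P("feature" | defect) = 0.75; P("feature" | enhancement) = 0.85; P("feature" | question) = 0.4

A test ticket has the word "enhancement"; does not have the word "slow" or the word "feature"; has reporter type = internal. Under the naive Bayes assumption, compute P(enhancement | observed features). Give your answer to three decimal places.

0.810

defect: 0.05 × 0.6 × (1−0.85) × 0.4 × (1−0.75) = 0.00045
enhancement: 0.65 × 0.35 × (1−0.2) × 0.45 × (1−0.85) = 0.012285
question: 0.3 × 0.45 × (1−0.9) × 0.3 × (1−0.4) = 0.00243
P(enhancement | x) = 0.012285 / 0.015165 ≈ 0.810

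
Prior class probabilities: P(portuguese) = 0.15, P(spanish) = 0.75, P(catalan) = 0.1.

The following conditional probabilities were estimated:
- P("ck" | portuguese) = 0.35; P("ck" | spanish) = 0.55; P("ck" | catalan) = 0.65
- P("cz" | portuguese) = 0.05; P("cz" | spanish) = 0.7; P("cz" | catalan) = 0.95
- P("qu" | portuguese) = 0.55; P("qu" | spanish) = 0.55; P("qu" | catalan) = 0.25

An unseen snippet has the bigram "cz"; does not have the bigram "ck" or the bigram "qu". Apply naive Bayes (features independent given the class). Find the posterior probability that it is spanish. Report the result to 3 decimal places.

portuguese: 0.15 × (1−0.35) × 0.05 × (1−0.55) = 0.00219375
spanish: 0.75 × (1−0.55) × 0.7 × (1−0.55) = 0.1063125
catalan: 0.1 × (1−0.65) × 0.95 × (1−0.25) = 0.0249375
P(spanish | x) = 0.1063125 / 0.13344375 ≈ 0.797

0.797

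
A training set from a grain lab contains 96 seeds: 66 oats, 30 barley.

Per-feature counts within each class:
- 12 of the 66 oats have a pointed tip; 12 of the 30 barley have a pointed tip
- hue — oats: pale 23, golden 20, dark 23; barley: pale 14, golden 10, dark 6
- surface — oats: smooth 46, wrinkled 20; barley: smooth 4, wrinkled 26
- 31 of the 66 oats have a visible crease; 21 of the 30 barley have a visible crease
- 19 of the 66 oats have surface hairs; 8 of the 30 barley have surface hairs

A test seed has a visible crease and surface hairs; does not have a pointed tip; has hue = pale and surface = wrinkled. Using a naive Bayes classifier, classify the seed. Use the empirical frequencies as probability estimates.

barley

oats: (66/96) × (54/66) × (23/66) × (20/66) × (31/66) × (19/66) ≈ 0.00803193
barley: (30/96) × (18/30) × (14/30) × (26/30) × (21/30) × (8/30) ≈ 0.0141556
Highest score → barley.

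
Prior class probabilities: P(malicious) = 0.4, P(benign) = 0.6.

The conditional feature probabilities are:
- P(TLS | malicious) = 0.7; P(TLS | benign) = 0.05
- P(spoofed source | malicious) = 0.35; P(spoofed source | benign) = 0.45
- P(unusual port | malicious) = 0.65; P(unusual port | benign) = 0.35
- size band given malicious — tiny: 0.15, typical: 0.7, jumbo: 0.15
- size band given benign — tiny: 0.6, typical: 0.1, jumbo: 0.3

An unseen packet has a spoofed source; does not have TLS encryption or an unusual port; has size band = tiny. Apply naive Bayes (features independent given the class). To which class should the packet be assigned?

benign

malicious: 0.4 × (1−0.7) × 0.35 × (1−0.65) × 0.15 = 0.002205
benign: 0.6 × (1−0.05) × 0.45 × (1−0.35) × 0.6 = 0.100035
Highest score → benign.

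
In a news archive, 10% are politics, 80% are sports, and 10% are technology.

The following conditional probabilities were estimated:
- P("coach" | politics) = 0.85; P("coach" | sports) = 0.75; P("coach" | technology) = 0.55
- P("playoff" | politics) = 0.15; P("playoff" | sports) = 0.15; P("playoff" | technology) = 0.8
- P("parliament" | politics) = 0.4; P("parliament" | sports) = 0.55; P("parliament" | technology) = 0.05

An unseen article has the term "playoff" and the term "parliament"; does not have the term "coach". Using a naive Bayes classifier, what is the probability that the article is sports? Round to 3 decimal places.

politics: 0.1 × (1−0.85) × 0.15 × 0.4 = 0.0009
sports: 0.8 × (1−0.75) × 0.15 × 0.55 = 0.0165
technology: 0.1 × (1−0.55) × 0.8 × 0.05 = 0.0018
P(sports | x) = 0.0165 / 0.0192 ≈ 0.859

0.859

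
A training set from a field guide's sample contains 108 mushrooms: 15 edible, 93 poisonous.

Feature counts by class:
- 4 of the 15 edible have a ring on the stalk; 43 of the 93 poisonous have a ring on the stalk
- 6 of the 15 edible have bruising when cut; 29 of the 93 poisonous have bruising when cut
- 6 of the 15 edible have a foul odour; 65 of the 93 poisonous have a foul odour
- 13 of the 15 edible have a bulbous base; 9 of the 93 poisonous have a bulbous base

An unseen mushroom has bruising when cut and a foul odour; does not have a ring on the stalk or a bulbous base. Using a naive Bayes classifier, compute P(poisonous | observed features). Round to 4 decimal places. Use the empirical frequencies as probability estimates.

edible: (15/108) × (11/15) × (6/15) × (6/15) × (2/15) ≈ 0.00217284
poisonous: (93/108) × (50/93) × (29/93) × (65/93) × (84/93) ≈ 0.0911356
P(poisonous | x) = 0.0911356 / 0.09330844 ≈ 0.9767

0.9767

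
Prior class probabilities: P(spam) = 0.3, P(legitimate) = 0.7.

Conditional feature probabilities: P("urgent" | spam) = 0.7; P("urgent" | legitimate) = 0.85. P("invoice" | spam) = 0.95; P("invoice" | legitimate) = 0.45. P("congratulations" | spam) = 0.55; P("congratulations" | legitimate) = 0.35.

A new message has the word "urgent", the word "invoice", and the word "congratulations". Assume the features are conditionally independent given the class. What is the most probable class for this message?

spam

spam: 0.3 × 0.7 × 0.95 × 0.55 = 0.109725
legitimate: 0.7 × 0.85 × 0.45 × 0.35 = 0.0937125
Highest score → spam.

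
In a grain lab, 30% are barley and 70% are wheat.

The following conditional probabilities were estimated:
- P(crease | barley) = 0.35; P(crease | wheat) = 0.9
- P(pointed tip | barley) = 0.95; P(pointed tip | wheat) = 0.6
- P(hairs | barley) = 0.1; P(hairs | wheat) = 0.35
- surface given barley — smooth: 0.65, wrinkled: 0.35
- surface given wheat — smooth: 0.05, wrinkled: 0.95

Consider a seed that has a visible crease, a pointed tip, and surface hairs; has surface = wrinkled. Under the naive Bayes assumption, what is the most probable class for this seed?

wheat

barley: 0.3 × 0.35 × 0.95 × 0.1 × 0.35 = 0.00349125
wheat: 0.7 × 0.9 × 0.6 × 0.35 × 0.95 = 0.125685
Highest score → wheat.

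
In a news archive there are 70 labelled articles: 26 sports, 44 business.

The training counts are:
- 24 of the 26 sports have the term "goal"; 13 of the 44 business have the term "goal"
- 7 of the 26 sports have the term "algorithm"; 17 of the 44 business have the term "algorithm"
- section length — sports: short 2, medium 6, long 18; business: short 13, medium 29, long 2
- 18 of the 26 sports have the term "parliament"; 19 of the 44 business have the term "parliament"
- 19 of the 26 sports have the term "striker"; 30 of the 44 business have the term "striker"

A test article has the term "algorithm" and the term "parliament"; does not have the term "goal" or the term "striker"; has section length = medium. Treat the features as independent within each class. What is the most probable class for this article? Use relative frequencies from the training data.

business

sports: (26/70) × (2/26) × (7/26) × (6/26) × (18/26) × (7/26) ≈ 0.000330871
business: (44/70) × (31/44) × (17/44) × (29/44) × (19/44) × (14/44) ≈ 0.0154946
Highest score → business.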